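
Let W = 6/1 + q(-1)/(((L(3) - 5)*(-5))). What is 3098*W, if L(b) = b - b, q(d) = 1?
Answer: 467798/25 ≈ 18712.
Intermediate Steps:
L(b) = 0
W = 151/25 (W = 6/1 + 1/((0 - 5)*(-5)) = 6*1 + 1/(-5*(-5)) = 6 + 1/25 = 151/25 ≈ 6.0400)
3098*W = 3098*(151/25) = 467798/25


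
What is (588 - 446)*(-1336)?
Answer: -189712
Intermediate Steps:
(588 - 446)*(-1336) = 142*(-1336) = -189712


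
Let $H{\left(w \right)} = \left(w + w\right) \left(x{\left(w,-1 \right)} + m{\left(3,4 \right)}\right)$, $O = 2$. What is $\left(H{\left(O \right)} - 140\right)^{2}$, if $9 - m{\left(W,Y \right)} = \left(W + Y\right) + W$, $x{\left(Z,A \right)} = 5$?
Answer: $15376$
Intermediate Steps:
$m{\left(W,Y \right)} = 9 - Y - 2 W$ ($m{\left(W,Y \right)} = 9 - \left(\left(W + Y\right) + W\right) = 9 - \left(Y + 2 W\right) = 9 - Y - 2 W$)
$H{\left(w \right)} = 8 w$ ($H{\left(w \right)} = \left(w + w\right) \left(5 - 1\right) = 2 w \left(5 - 1\right) = 2 w 4 = 8 w$)
$\left(H{\left(O \right)} - 140\right)^{2} = \left(8 \cdot 2 - 140\right)^{2} = \left(16 - 140\right)^{2} = \left(-124\right)^{2} = 15376$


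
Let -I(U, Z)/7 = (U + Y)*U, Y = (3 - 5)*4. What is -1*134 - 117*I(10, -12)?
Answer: 16246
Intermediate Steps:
Y = -8 (Y = -2*4 = -8)
I(U, Z) = -7*U*(-8 + U) (I(U, Z) = -7*(U - 8)*U = -7*(-8 + U)*U = -7*U*(-8 + U))
-1*134 - 117*I(10, -12) = -1*134 - 819*10*(8 - 1*10) = -134 - 819*10*(8 - 10) = -134 - 819*10*(-2) = -134 - 117*(-140) = -134 + 16380 = 16246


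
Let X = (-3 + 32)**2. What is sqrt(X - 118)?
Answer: sqrt(723) ≈ 26.889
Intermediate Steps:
X = 841 (X = 29**2 = 841)
sqrt(X - 118) = sqrt(841 - 118) = sqrt(723)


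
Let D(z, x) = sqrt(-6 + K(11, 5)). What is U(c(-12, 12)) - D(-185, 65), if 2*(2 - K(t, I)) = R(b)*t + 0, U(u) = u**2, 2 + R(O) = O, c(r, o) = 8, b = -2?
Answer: 64 - 3*sqrt(2) ≈ 59.757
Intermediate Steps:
R(O) = -2 + O
K(t, I) = 2 + 2*t (K(t, I) = 2 - ((-2 - 2)*t + 0)/2 = 2 - (-4*t + 0)/2 = 2 - (-2)*t = 2 + 2*t)
D(z, x) = 3*sqrt(2) (D(z, x) = sqrt(-6 + (2 + 2*11)) = sqrt(-6 + (2 + 22)) = sqrt(-6 + 24) = sqrt(18) = 3*sqrt(2))
U(c(-12, 12)) - D(-185, 65) = 8**2 - 3*sqrt(2) = 64 - 3*sqrt(2)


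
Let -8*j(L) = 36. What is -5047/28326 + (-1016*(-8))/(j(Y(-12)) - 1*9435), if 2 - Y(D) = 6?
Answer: -185249923/178255518 ≈ -1.0392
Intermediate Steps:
Y(D) = -4 (Y(D) = 2 - 1*6 = 2 - 6 = -4)
j(L) = -9/2 (j(L) = -⅛*36 = -9/2)
-5047/28326 + (-1016*(-8))/(j(Y(-12)) - 1*9435) = -5047/28326 + (-1016*(-8))/(-9/2 - 1*9435) = -5047*1/28326 + 8128/(-9/2 - 9435) = -5047/28326 + 8128/(-18879/2) = -5047/28326 + 8128*(-2/18879) = -5047/28326 - 16256/18879 = -185249923/178255518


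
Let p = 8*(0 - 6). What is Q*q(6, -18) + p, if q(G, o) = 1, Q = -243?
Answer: -291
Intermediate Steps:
p = -48 (p = 8*(-6) = -48)
Q*q(6, -18) + p = -243*1 - 48 = -243 - 48 = -291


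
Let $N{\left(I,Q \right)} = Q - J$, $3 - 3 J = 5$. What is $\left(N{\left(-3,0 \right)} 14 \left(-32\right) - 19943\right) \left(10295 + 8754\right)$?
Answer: $- \frac{1156750525}{3} \approx -3.8558 \cdot 10^{8}$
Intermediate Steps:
$J = - \frac{2}{3}$ ($J = 1 - \frac{5}{3} = - \frac{2}{3} \approx -0.66667$)
$N{\left(I,Q \right)} = \frac{2}{3} + Q$ ($N{\left(I,Q \right)} = Q - - \frac{2}{3} = Q + \frac{2}{3} = \frac{2}{3} + Q$)
$\left(N{\left(-3,0 \right)} 14 \left(-32\right) - 19943\right) \left(10295 + 8754\right) = \left(\left(\frac{2}{3} + 0\right) 14 \left(-32\right) - 19943\right) \left(10295 + 8754\right) = \left(\frac{2}{3} \cdot 14 \left(-32\right) - 19943\right) 19049 = \left(\frac{28}{3} \left(-32\right) - 19943\right) 19049 = \left(- \frac{896}{3} - 19943\right) 19049 = \left(- \frac{60725}{3}\right) 19049 = - \frac{1156750525}{3}$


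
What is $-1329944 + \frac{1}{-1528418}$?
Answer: $- \frac{2032710348593}{1528418} \approx -1.3299 \cdot 10^{6}$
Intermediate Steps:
$-1329944 + \frac{1}{-1528418} = -1329944 - \frac{1}{1528418} = - \frac{2032710348593}{1528418}$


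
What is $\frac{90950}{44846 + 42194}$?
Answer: $\frac{535}{512} \approx 1.0449$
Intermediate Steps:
$\frac{90950}{44846 + 42194} = \frac{90950}{87040} = 90950 \cdot \frac{1}{87040} = \frac{535}{512}$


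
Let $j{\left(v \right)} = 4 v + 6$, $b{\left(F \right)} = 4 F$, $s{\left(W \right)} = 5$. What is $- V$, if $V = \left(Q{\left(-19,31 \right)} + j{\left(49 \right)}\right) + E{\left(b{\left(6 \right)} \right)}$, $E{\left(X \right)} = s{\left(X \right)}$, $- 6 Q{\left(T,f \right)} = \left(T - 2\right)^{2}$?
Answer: $- \frac{267}{2} \approx -133.5$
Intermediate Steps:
$Q{\left(T,f \right)} = - \frac{\left(-2 + T\right)^{2}}{6}$ ($Q{\left(T,f \right)} = - \frac{\left(T - 2\right)^{2}}{6} = - \frac{\left(-2 + T\right)^{2}}{6}$)
$E{\left(X \right)} = 5$
$j{\left(v \right)} = 6 + 4 v$
$V = \frac{267}{2}$ ($V = \left(- \frac{\left(-2 - 19\right)^{2}}{6} + \left(6 + 4 \cdot 49\right)\right) + 5 = \left(- \frac{\left(-21\right)^{2}}{6} + \left(6 + 196\right)\right) + 5 = \left(\left(- \frac{1}{6}\right) 441 + 202\right) + 5 = \left(- \frac{147}{2} + 202\right) + 5 = \frac{257}{2} + 5 = \frac{267}{2} \approx 133.5$)
$- V = \left(-1\right) \frac{267}{2} = - \frac{267}{2}$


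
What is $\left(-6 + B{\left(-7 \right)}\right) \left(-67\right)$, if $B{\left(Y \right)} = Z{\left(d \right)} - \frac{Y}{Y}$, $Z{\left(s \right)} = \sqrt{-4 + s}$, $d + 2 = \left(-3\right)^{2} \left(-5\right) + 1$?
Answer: $469 - 335 i \sqrt{2} \approx 469.0 - 473.76 i$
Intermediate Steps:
$d = -46$ ($d = -2 + \left(\left(-3\right)^{2} \left(-5\right) + 1\right) = -2 + \left(9 \left(-5\right) + 1\right) = -2 + \left(-45 + 1\right) = -2 - 44 = -46$)
$B{\left(Y \right)} = -1 + 5 i \sqrt{2}$ ($B{\left(Y \right)} = \sqrt{-4 - 46} - \frac{Y}{Y} = \sqrt{-50} - 1 = 5 i \sqrt{2} - 1 = -1 + 5 i \sqrt{2}$)
$\left(-6 + B{\left(-7 \right)}\right) \left(-67\right) = \left(-6 - \left(1 - 5 i \sqrt{2}\right)\right) \left(-67\right) = \left(-7 + 5 i \sqrt{2}\right) \left(-67\right) = 469 - 335 i \sqrt{2}$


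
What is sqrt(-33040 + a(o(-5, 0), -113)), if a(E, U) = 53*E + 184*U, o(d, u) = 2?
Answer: I*sqrt(53726) ≈ 231.79*I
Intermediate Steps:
sqrt(-33040 + a(o(-5, 0), -113)) = sqrt(-33040 + (53*2 + 184*(-113))) = sqrt(-33040 + (106 - 20792)) = sqrt(-33040 - 20686) = sqrt(-53726) = I*sqrt(53726)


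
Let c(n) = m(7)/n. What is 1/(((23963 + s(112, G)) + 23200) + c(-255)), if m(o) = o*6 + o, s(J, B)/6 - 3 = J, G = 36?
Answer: 255/12202466 ≈ 2.0897e-5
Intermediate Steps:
s(J, B) = 18 + 6*J
m(o) = 7*o (m(o) = 6*o + o = 7*o)
c(n) = 49/n (c(n) = (7*7)/n = 49/n)
1/(((23963 + s(112, G)) + 23200) + c(-255)) = 1/(((23963 + (18 + 6*112)) + 23200) + 49/(-255)) = 1/(((23963 + (18 + 672)) + 23200) + 49*(-1/255)) = 1/(((23963 + 690) + 23200) - 49/255) = 1/((24653 + 23200) - 49/255) = 1/(47853 - 49/255) = 1/(12202466/255) = 255/12202466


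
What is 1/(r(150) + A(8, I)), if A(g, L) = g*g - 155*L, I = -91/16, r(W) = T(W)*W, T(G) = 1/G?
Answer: 16/15145 ≈ 0.0010565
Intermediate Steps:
r(W) = 1 (r(W) = W/W = 1)
I = -91/16 (I = -91*1/16 = -91/16 ≈ -5.6875)
A(g, L) = g² - 155*L
1/(r(150) + A(8, I)) = 1/(1 + (8² - 155*(-91/16))) = 1/(1 + (64 + 14105/16)) = 1/(1 + 15129/16) = 1/(15145/16) = 16/15145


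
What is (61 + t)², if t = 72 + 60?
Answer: 37249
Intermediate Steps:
t = 132
(61 + t)² = (61 + 132)² = 193² = 37249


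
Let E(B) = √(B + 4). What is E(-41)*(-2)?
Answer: -2*I*√37 ≈ -12.166*I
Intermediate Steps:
E(B) = √(4 + B)
E(-41)*(-2) = √(4 - 41)*(-2) = √(-37)*(-2) = (I*√37)*(-2) = -2*I*√37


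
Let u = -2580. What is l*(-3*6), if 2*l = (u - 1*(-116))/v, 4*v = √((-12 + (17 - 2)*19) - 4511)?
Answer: -44352*I*√4238/2119 ≈ -1362.6*I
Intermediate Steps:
v = I*√4238/4 (v = √((-12 + (17 - 2)*19) - 4511)/4 = √((-12 + 15*19) - 4511)/4 = √((-12 + 285) - 4511)/4 = √(273 - 4511)/4 = √(-4238)/4 = (I*√4238)/4 = I*√4238/4 ≈ 16.275*I)
l = 2464*I*√4238/2119 (l = ((-2580 - 1*(-116))/((I*√4238/4)))/2 = ((-2580 + 116)*(-2*I*√4238/2119))/2 = (-(-4928)*I*√4238/2119)/2 = (4928*I*√4238/2119)/2 = 2464*I*√4238/2119 ≈ 75.699*I)
l*(-3*6) = (2464*I*√4238/2119)*(-3*6) = (2464*I*√4238/2119)*(-18) = -44352*I*√4238/2119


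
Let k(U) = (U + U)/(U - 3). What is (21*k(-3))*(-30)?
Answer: -630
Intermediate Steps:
k(U) = 2*U/(-3 + U) (k(U) = (2*U)/(-3 + U) = 2*U/(-3 + U))
(21*k(-3))*(-30) = (21*(2*(-3)/(-3 - 3)))*(-30) = (21*(2*(-3)/(-6)))*(-30) = (21*(2*(-3)*(-⅙)))*(-30) = (21*1)*(-30) = 21*(-30) = -630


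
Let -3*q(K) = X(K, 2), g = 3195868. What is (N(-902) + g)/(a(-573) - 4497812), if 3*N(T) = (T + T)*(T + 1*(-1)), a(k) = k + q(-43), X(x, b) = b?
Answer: -11216616/13495157 ≈ -0.83116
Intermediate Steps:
q(K) = -⅔ (q(K) = -⅓*2 = -⅔)
a(k) = -⅔ + k (a(k) = k - ⅔ = -⅔ + k)
N(T) = 2*T*(-1 + T)/3 (N(T) = ((T + T)*(T + 1*(-1)))/3 = ((2*T)*(T - 1))/3 = ((2*T)*(-1 + T))/3 = (2*T*(-1 + T))/3 = 2*T*(-1 + T)/3)
(N(-902) + g)/(a(-573) - 4497812) = ((⅔)*(-902)*(-1 - 902) + 3195868)/((-⅔ - 573) - 4497812) = ((⅔)*(-902)*(-903) + 3195868)/(-1721/3 - 4497812) = (543004 + 3195868)/(-13495157/3) = 3738872*(-3/13495157) = -11216616/13495157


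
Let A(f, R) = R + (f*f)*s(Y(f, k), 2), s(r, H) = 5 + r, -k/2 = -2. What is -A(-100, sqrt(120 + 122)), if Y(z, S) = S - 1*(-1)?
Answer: -100000 - 11*sqrt(2) ≈ -1.0002e+5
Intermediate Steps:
k = 4 (k = -2*(-2) = 4)
Y(z, S) = 1 + S (Y(z, S) = S + 1 = 1 + S)
A(f, R) = R + 10*f**2 (A(f, R) = R + (f*f)*(5 + (1 + 4)) = R + f**2*(5 + 5) = R + f**2*10 = R + 10*f**2)
-A(-100, sqrt(120 + 122)) = -(sqrt(120 + 122) + 10*(-100)**2) = -(sqrt(242) + 10*10000) = -(11*sqrt(2) + 100000) = -(100000 + 11*sqrt(2)) = -100000 - 11*sqrt(2)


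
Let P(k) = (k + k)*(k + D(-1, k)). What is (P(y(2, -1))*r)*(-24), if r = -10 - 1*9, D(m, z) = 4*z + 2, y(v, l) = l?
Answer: 2736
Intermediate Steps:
D(m, z) = 2 + 4*z
r = -19 (r = -10 - 9 = -19)
P(k) = 2*k*(2 + 5*k) (P(k) = (k + k)*(k + (2 + 4*k)) = (2*k)*(2 + 5*k) = 2*k*(2 + 5*k))
(P(y(2, -1))*r)*(-24) = ((2*(-1)*(2 + 5*(-1)))*(-19))*(-24) = ((2*(-1)*(2 - 5))*(-19))*(-24) = ((2*(-1)*(-3))*(-19))*(-24) = (6*(-19))*(-24) = -114*(-24) = 2736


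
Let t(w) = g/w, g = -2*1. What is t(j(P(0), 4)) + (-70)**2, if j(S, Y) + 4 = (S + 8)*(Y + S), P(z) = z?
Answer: 68599/14 ≈ 4899.9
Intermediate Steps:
g = -2
j(S, Y) = -4 + (8 + S)*(S + Y) (j(S, Y) = -4 + (S + 8)*(Y + S) = -4 + (8 + S)*(S + Y))
t(w) = -2/w
t(j(P(0), 4)) + (-70)**2 = -2/(-4 + 0**2 + 8*0 + 8*4 + 0*4) + (-70)**2 = -2/(-4 + 0 + 0 + 32 + 0) + 4900 = -2/28 + 4900 = -2*1/28 + 4900 = -1/14 + 4900 = 68599/14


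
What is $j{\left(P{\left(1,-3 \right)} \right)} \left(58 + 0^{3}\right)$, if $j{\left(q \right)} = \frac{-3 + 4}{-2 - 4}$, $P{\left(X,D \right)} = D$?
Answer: $- \frac{29}{3} \approx -9.6667$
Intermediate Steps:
$j{\left(q \right)} = - \frac{1}{6}$ ($j{\left(q \right)} = 1 \frac{1}{-6} = 1 \left(- \frac{1}{6}\right) = - \frac{1}{6}$)
$j{\left(P{\left(1,-3 \right)} \right)} \left(58 + 0^{3}\right) = - \frac{58 + 0^{3}}{6} = - \frac{58 + 0}{6} = \left(- \frac{1}{6}\right) 58 = - \frac{29}{3}$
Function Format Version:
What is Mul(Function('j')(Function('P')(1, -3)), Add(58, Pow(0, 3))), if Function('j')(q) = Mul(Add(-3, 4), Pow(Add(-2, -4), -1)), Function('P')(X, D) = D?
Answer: Rational(-29, 3) ≈ -9.6667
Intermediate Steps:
Function('j')(q) = Rational(-1, 6) (Function('j')(q) = Mul(1, Pow(-6, -1)) = Mul(1, Rational(-1, 6)) = Rational(-1, 6))
Mul(Function('j')(Function('P')(1, -3)), Add(58, Pow(0, 3))) = Mul(Rational(-1, 6), Add(58, Pow(0, 3))) = Mul(Rational(-1, 6), Add(58, 0)) = Mul(Rational(-1, 6), 58) = Rational(-29, 3)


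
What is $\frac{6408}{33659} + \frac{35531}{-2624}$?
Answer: $- \frac{1179123337}{88321216} \approx -13.35$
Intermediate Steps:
$\frac{6408}{33659} + \frac{35531}{-2624} = 6408 \cdot \frac{1}{33659} + 35531 \left(- \frac{1}{2624}\right) = \frac{6408}{33659} - \frac{35531}{2624} = - \frac{1179123337}{88321216}$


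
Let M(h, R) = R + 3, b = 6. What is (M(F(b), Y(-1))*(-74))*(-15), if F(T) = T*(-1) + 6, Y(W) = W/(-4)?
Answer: 7215/2 ≈ 3607.5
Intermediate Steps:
Y(W) = -W/4 (Y(W) = W*(-1/4) = -W/4)
F(T) = 6 - T (F(T) = -T + 6 = 6 - T)
M(h, R) = 3 + R
(M(F(b), Y(-1))*(-74))*(-15) = ((3 - 1/4*(-1))*(-74))*(-15) = ((3 + 1/4)*(-74))*(-15) = ((13/4)*(-74))*(-15) = -481/2*(-15) = 7215/2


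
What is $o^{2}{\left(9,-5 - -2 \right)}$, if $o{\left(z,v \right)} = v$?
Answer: $9$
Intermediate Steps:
$o^{2}{\left(9,-5 - -2 \right)} = \left(-5 - -2\right)^{2} = \left(-5 + 2\right)^{2} = \left(-3\right)^{2} = 9$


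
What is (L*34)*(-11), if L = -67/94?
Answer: 12529/47 ≈ 266.57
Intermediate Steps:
L = -67/94 (L = -67*1/94 = -67/94 ≈ -0.71277)
(L*34)*(-11) = -67/94*34*(-11) = -1139/47*(-11) = 12529/47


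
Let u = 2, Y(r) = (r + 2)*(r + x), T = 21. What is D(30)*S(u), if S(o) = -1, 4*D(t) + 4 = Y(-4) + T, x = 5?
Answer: -15/4 ≈ -3.7500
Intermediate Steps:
Y(r) = (2 + r)*(5 + r) (Y(r) = (r + 2)*(r + 5) = (2 + r)*(5 + r))
D(t) = 15/4 (D(t) = -1 + ((10 + (-4)² + 7*(-4)) + 21)/4 = -1 + ((10 + 16 - 28) + 21)/4 = -1 + (-2 + 21)/4 = -1 + (¼)*19 = -1 + 19/4 = 15/4)
D(30)*S(u) = (15/4)*(-1) = -15/4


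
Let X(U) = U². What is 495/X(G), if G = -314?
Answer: 495/98596 ≈ 0.0050205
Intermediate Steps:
495/X(G) = 495/((-314)²) = 495/98596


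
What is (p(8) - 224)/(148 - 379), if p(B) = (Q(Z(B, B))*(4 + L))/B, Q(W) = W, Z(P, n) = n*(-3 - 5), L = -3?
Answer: 232/231 ≈ 1.0043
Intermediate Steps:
Z(P, n) = -8*n (Z(P, n) = n*(-8) = -8*n)
p(B) = -8 (p(B) = ((-8*B)*(4 - 3))/B = (-8*B*1)/B = (-8*B)/B = -8)
(p(8) - 224)/(148 - 379) = (-8 - 224)/(148 - 379) = -232/(-231) = -232*(-1/231) = 232/231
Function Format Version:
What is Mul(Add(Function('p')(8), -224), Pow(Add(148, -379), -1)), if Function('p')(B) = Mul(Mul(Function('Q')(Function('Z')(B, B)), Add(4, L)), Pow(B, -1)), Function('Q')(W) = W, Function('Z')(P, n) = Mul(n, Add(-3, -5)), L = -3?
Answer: Rational(232, 231) ≈ 1.0043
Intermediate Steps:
Function('Z')(P, n) = Mul(-8, n) (Function('Z')(P, n) = Mul(n, -8) = Mul(-8, n))
Function('p')(B) = -8 (Function('p')(B) = Mul(Mul(Mul(-8, B), Add(4, -3)), Pow(B, -1)) = Mul(Mul(Mul(-8, B), 1), Pow(B, -1)) = Mul(Mul(-8, B), Pow(B, -1)) = -8)
Mul(Add(Function('p')(8), -224), Pow(Add(148, -379), -1)) = Mul(Add(-8, -224), Pow(Add(148, -379), -1)) = Mul(-232, Pow(-231, -1)) = Mul(-232, Rational(-1, 231)) = Rational(232, 231)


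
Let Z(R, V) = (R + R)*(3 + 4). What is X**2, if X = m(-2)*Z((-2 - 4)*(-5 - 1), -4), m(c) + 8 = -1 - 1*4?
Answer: 42928704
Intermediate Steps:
m(c) = -13 (m(c) = -8 + (-1 - 1*4) = -8 + (-1 - 4) = -8 - 5 = -13)
Z(R, V) = 14*R (Z(R, V) = (2*R)*7 = 14*R)
X = -6552 (X = -182*(-2 - 4)*(-5 - 1) = -182*(-6*(-6)) = -182*36 = -13*504 = -6552)
X**2 = (-6552)**2 = 42928704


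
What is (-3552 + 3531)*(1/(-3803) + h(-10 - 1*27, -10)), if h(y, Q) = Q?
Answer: 798651/3803 ≈ 210.01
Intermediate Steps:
(-3552 + 3531)*(1/(-3803) + h(-10 - 1*27, -10)) = (-3552 + 3531)*(1/(-3803) - 10) = -21*(-1/3803 - 10) = -21*(-38031/3803) = 798651/3803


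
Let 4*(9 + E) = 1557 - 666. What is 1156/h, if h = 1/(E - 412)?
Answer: -229177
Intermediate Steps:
E = 855/4 (E = -9 + (1557 - 666)/4 = -9 + (¼)*891 = -9 + 891/4 = 855/4 ≈ 213.75)
h = -4/793 (h = 1/(855/4 - 412) = 1/(-793/4) = -4/793 ≈ -0.0050441)
1156/h = 1156/(-4/793) = 1156*(-793/4) = -229177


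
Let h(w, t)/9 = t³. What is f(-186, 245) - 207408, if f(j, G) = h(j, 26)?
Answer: -49224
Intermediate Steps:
h(w, t) = 9*t³
f(j, G) = 158184 (f(j, G) = 9*26³ = 9*17576 = 158184)
f(-186, 245) - 207408 = 158184 - 207408 = -49224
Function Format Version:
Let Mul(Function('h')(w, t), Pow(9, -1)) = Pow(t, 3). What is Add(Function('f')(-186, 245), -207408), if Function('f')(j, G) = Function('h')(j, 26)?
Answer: -49224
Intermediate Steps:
Function('h')(w, t) = Mul(9, Pow(t, 3))
Function('f')(j, G) = 158184 (Function('f')(j, G) = Mul(9, Pow(26, 3)) = Mul(9, 17576) = 158184)
Add(Function('f')(-186, 245), -207408) = Add(158184, -207408) = -49224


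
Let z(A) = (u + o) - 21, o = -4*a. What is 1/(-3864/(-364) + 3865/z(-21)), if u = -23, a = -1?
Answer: -104/8945 ≈ -0.011627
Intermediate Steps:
o = 4 (o = -4*(-1) = 4)
z(A) = -40 (z(A) = (-23 + 4) - 21 = -19 - 21 = -40)
1/(-3864/(-364) + 3865/z(-21)) = 1/(-3864/(-364) + 3865/(-40)) = 1/(-3864*(-1/364) + 3865*(-1/40)) = 1/(138/13 - 773/8) = 1/(-8945/104) = -104/8945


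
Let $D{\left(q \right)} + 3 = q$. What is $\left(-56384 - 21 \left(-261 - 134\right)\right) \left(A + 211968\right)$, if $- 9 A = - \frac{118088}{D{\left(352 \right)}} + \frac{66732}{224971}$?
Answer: $- \frac{7204228475249765692}{706633911} \approx -1.0195 \cdot 10^{10}$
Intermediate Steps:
$D{\left(q \right)} = -3 + q$
$A = \frac{26543085980}{706633911}$ ($A = - \frac{- \frac{118088}{-3 + 352} + \frac{66732}{224971}}{9} = - \frac{- \frac{118088}{349} + 66732 \cdot \frac{1}{224971}}{9} = - \frac{\left(-118088\right) \frac{1}{349} + \frac{66732}{224971}}{9} = - \frac{- \frac{118088}{349} + \frac{66732}{224971}}{9} = \left(- \frac{1}{9}\right) \left(- \frac{26543085980}{78514879}\right) = \frac{26543085980}{706633911} \approx 37.563$)
$\left(-56384 - 21 \left(-261 - 134\right)\right) \left(A + 211968\right) = \left(-56384 - 21 \left(-261 - 134\right)\right) \left(\frac{26543085980}{706633911} + 211968\right) = \left(-56384 - -8295\right) \frac{149810319932828}{706633911} = \left(-56384 + 8295\right) \frac{149810319932828}{706633911} = \left(-48089\right) \frac{149810319932828}{706633911} = - \frac{7204228475249765692}{706633911}$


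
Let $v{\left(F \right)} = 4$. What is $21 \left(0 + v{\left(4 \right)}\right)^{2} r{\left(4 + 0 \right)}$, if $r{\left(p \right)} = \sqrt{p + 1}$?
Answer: $336 \sqrt{5} \approx 751.32$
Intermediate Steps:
$r{\left(p \right)} = \sqrt{1 + p}$
$21 \left(0 + v{\left(4 \right)}\right)^{2} r{\left(4 + 0 \right)} = 21 \left(0 + 4\right)^{2} \sqrt{1 + \left(4 + 0\right)} = 21 \cdot 4^{2} \sqrt{1 + 4} = 21 \cdot 16 \sqrt{5} = 336 \sqrt{5}$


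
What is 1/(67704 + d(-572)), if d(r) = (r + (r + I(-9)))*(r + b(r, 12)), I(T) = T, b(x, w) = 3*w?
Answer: 1/685712 ≈ 1.4583e-6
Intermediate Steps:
d(r) = (-9 + 2*r)*(36 + r) (d(r) = (r + (r - 9))*(r + 3*12) = (r + (-9 + r))*(r + 36) = (-9 + 2*r)*(36 + r))
1/(67704 + d(-572)) = 1/(67704 + (-324 + 2*(-572)² + 63*(-572))) = 1/(67704 + (-324 + 2*327184 - 36036)) = 1/(67704 + (-324 + 654368 - 36036)) = 1/(67704 + 618008) = 1/685712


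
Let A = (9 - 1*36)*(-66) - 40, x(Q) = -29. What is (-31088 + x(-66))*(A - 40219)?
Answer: 1197288809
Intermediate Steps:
A = 1742 (A = (9 - 36)*(-66) - 40 = -27*(-66) - 40 = 1782 - 40 = 1742)
(-31088 + x(-66))*(A - 40219) = (-31088 - 29)*(1742 - 40219) = -31117*(-38477) = 1197288809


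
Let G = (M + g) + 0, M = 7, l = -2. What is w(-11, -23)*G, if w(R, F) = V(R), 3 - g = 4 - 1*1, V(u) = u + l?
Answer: -91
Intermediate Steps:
V(u) = -2 + u (V(u) = u - 2 = -2 + u)
g = 0 (g = 3 - (4 - 1*1) = 3 - (4 - 1) = 3 - 1*3 = 3 - 3 = 0)
w(R, F) = -2 + R
G = 7 (G = (7 + 0) + 0 = 7 + 0 = 7)
w(-11, -23)*G = (-2 - 11)*7 = -13*7 = -91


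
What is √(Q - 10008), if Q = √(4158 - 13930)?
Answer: √(-10008 + 2*I*√2443) ≈ 0.4941 + 100.04*I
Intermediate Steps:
Q = 2*I*√2443 (Q = √(-9772) = 2*I*√2443 ≈ 98.853*I)
√(Q - 10008) = √(2*I*√2443 - 10008) = √(-10008 + 2*I*√2443)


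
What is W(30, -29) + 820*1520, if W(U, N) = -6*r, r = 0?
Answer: 1246400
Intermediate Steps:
W(U, N) = 0 (W(U, N) = -6*0 = 0)
W(30, -29) + 820*1520 = 0 + 820*1520 = 0 + 1246400 = 1246400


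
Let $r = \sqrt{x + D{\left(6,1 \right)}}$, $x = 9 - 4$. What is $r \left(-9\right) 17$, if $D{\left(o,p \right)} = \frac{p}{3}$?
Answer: $- 204 \sqrt{3} \approx -353.34$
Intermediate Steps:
$D{\left(o,p \right)} = \frac{p}{3}$ ($D{\left(o,p \right)} = p \frac{1}{3} = \frac{p}{3}$)
$x = 5$ ($x = 9 - 4 = 5$)
$r = \frac{4 \sqrt{3}}{3}$ ($r = \sqrt{5 + \frac{1}{3} \cdot 1} = \sqrt{5 + \frac{1}{3}} = \sqrt{\frac{16}{3}} = \frac{4 \sqrt{3}}{3} \approx 2.3094$)
$r \left(-9\right) 17 = \frac{4 \sqrt{3}}{3} \left(-9\right) 17 = - 12 \sqrt{3} \cdot 17 = - 204 \sqrt{3}$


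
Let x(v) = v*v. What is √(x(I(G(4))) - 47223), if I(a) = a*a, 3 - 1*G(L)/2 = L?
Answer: I*√47207 ≈ 217.27*I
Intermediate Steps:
G(L) = 6 - 2*L
I(a) = a²
x(v) = v²
√(x(I(G(4))) - 47223) = √(((6 - 2*4)²)² - 47223) = √(((6 - 8)²)² - 47223) = √(((-2)²)² - 47223) = √(4² - 47223) = √(16 - 47223) = √(-47207) = I*√47207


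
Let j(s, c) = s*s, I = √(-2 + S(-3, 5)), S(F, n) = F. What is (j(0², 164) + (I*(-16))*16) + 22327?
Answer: 22327 - 256*I*√5 ≈ 22327.0 - 572.43*I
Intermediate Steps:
I = I*√5 (I = √(-2 - 3) = √(-5) = I*√5 ≈ 2.2361*I)
j(s, c) = s²
(j(0², 164) + (I*(-16))*16) + 22327 = ((0²)² + ((I*√5)*(-16))*16) + 22327 = (0² - 16*I*√5*16) + 22327 = (0 - 256*I*√5) + 22327 = -256*I*√5 + 22327 = 22327 - 256*I*√5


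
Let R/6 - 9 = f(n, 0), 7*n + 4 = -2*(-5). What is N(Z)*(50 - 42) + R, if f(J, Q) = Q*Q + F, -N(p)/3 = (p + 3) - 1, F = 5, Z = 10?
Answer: -204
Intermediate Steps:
n = 6/7 (n = -4/7 + (-2*(-5))/7 = -4/7 + (⅐)*10 = -4/7 + 10/7 = 6/7 ≈ 0.85714)
N(p) = -6 - 3*p (N(p) = -3*((p + 3) - 1) = -3*((3 + p) - 1) = -3*(2 + p) = -6 - 3*p)
f(J, Q) = 5 + Q² (f(J, Q) = Q*Q + 5 = Q² + 5 = 5 + Q²)
R = 84 (R = 54 + 6*(5 + 0²) = 54 + 6*(5 + 0) = 54 + 6*5 = 54 + 30 = 84)
N(Z)*(50 - 42) + R = (-6 - 3*10)*(50 - 42) + 84 = (-6 - 30)*8 + 84 = -36*8 + 84 = -288 + 84 = -204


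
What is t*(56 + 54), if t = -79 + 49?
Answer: -3300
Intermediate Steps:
t = -30
t*(56 + 54) = -30*(56 + 54) = -30*110 = -3300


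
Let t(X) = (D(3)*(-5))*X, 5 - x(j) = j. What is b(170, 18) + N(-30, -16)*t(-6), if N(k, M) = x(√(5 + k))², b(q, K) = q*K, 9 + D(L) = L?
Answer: 3060 + 9000*I ≈ 3060.0 + 9000.0*I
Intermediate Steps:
D(L) = -9 + L
b(q, K) = K*q
x(j) = 5 - j
t(X) = 30*X (t(X) = ((-9 + 3)*(-5))*X = (-6*(-5))*X = 30*X)
N(k, M) = (5 - √(5 + k))²
b(170, 18) + N(-30, -16)*t(-6) = 18*170 + (-5 + √(5 - 30))²*(30*(-6)) = 3060 + (-5 + √(-25))²*(-180) = 3060 + (-5 + 5*I)²*(-180) = 3060 - 180*(-5 + 5*I)²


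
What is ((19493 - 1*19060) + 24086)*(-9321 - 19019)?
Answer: -694868460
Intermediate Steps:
((19493 - 1*19060) + 24086)*(-9321 - 19019) = ((19493 - 19060) + 24086)*(-28340) = (433 + 24086)*(-28340) = 24519*(-28340) = -694868460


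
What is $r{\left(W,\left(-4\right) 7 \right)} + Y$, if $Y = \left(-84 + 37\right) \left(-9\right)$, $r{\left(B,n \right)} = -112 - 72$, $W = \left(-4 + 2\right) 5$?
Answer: $239$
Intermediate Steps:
$W = -10$ ($W = \left(-2\right) 5 = -10$)
$r{\left(B,n \right)} = -184$ ($r{\left(B,n \right)} = -112 - 72 = -184$)
$Y = 423$ ($Y = \left(-47\right) \left(-9\right) = 423$)
$r{\left(W,\left(-4\right) 7 \right)} + Y = -184 + 423 = 239$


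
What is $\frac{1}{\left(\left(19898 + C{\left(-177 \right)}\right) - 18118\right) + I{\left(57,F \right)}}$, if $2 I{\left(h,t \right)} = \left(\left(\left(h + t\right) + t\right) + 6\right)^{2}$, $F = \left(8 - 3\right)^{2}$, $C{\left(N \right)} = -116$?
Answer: $\frac{2}{16097} \approx 0.00012425$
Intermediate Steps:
$F = 25$ ($F = 5^{2} = 25$)
$I{\left(h,t \right)} = \frac{\left(6 + h + 2 t\right)^{2}}{2}$ ($I{\left(h,t \right)} = \frac{\left(\left(\left(h + t\right) + t\right) + 6\right)^{2}}{2} = \frac{\left(\left(h + 2 t\right) + 6\right)^{2}}{2} = \frac{\left(6 + h + 2 t\right)^{2}}{2}$)
$\frac{1}{\left(\left(19898 + C{\left(-177 \right)}\right) - 18118\right) + I{\left(57,F \right)}} = \frac{1}{\left(\left(19898 - 116\right) - 18118\right) + \frac{\left(6 + 57 + 2 \cdot 25\right)^{2}}{2}} = \frac{1}{\left(19782 - 18118\right) + \frac{\left(6 + 57 + 50\right)^{2}}{2}} = \frac{1}{1664 + \frac{113^{2}}{2}} = \frac{1}{1664 + \frac{1}{2} \cdot 12769} = \frac{1}{1664 + \frac{12769}{2}} = \frac{1}{\frac{16097}{2}} = \frac{2}{16097}$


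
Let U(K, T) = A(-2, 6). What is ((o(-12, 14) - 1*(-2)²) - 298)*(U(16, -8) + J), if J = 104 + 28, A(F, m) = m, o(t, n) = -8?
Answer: -42780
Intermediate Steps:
U(K, T) = 6
J = 132
((o(-12, 14) - 1*(-2)²) - 298)*(U(16, -8) + J) = ((-8 - 1*(-2)²) - 298)*(6 + 132) = ((-8 - 1*4) - 298)*138 = ((-8 - 4) - 298)*138 = (-12 - 298)*138 = -310*138 = -42780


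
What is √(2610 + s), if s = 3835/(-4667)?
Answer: √336273505/359 ≈ 51.080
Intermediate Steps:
s = -295/359 (s = 3835*(-1/4667) = -295/359 ≈ -0.82173)
√(2610 + s) = √(2610 - 295/359) = √(936695/359) = √336273505/359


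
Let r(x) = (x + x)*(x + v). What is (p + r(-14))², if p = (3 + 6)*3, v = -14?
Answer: 657721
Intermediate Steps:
r(x) = 2*x*(-14 + x) (r(x) = (x + x)*(x - 14) = (2*x)*(-14 + x) = 2*x*(-14 + x))
p = 27 (p = 9*3 = 27)
(p + r(-14))² = (27 + 2*(-14)*(-14 - 14))² = (27 + 2*(-14)*(-28))² = (27 + 784)² = 811² = 657721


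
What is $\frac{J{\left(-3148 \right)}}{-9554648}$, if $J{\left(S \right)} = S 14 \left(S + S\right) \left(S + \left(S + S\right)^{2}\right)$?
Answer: $- \frac{1374777574726752}{1194331} \approx -1.1511 \cdot 10^{9}$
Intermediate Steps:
$J{\left(S \right)} = 28 S^{2} \left(S + 4 S^{2}\right)$ ($J{\left(S \right)} = 14 S 2 S \left(S + \left(2 S\right)^{2}\right) = 14 S 2 S \left(S + 4 S^{2}\right) = 28 S^{2} \left(S + 4 S^{2}\right)$)
$\frac{J{\left(-3148 \right)}}{-9554648} = \frac{\left(-3148\right)^{3} \left(28 + 112 \left(-3148\right)\right)}{-9554648} = - 31196377792 \left(28 - 352576\right) \left(- \frac{1}{9554648}\right) = \left(-31196377792\right) \left(-352548\right) \left(- \frac{1}{9554648}\right) = 10998220597814016 \left(- \frac{1}{9554648}\right) = - \frac{1374777574726752}{1194331}$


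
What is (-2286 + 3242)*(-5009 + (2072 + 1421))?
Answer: -1449296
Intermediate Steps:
(-2286 + 3242)*(-5009 + (2072 + 1421)) = 956*(-5009 + 3493) = 956*(-1516) = -1449296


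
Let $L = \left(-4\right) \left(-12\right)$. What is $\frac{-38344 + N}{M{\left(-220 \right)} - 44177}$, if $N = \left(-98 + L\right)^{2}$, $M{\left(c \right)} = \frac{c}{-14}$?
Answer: $\frac{83636}{103043} \approx 0.81166$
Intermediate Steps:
$M{\left(c \right)} = - \frac{c}{14}$ ($M{\left(c \right)} = c \left(- \frac{1}{14}\right) = - \frac{c}{14}$)
$L = 48$
$N = 2500$ ($N = \left(-98 + 48\right)^{2} = \left(-50\right)^{2} = 2500$)
$\frac{-38344 + N}{M{\left(-220 \right)} - 44177} = \frac{-38344 + 2500}{\left(- \frac{1}{14}\right) \left(-220\right) - 44177} = - \frac{35844}{\frac{110}{7} - 44177} = - \frac{35844}{- \frac{309129}{7}} = \left(-35844\right) \left(- \frac{7}{309129}\right) = \frac{83636}{103043}$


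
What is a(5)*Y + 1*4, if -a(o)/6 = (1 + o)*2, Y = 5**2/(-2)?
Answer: 904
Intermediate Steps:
Y = -25/2 (Y = 25*(-1/2) = -25/2 ≈ -12.500)
a(o) = -12 - 12*o (a(o) = -6*(1 + o)*2 = -6*(2 + 2*o) = -12 - 12*o)
a(5)*Y + 1*4 = (-12 - 12*5)*(-25/2) + 1*4 = (-12 - 60)*(-25/2) + 4 = -72*(-25/2) + 4 = 900 + 4 = 904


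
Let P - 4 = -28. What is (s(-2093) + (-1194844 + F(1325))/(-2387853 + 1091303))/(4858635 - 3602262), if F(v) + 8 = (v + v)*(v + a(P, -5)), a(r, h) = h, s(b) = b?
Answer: -1357991149/814475206575 ≈ -0.0016673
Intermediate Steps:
P = -24 (P = 4 - 28 = -24)
F(v) = -8 + 2*v*(-5 + v) (F(v) = -8 + (v + v)*(v - 5) = -8 + (2*v)*(-5 + v) = -8 + 2*v*(-5 + v))
(s(-2093) + (-1194844 + F(1325))/(-2387853 + 1091303))/(4858635 - 3602262) = (-2093 + (-1194844 + (-8 - 10*1325 + 2*1325²))/(-2387853 + 1091303))/(4858635 - 3602262) = (-2093 + (-1194844 + (-8 - 13250 + 2*1755625))/(-1296550))/1256373 = (-2093 + (-1194844 + (-8 - 13250 + 3511250))*(-1/1296550))*(1/1256373) = (-2093 + (-1194844 + 3497992)*(-1/1296550))*(1/1256373) = (-2093 + 2303148*(-1/1296550))*(1/1256373) = (-2093 - 1151574/648275)*(1/1256373) = -1357991149/648275*1/1256373 = -1357991149/814475206575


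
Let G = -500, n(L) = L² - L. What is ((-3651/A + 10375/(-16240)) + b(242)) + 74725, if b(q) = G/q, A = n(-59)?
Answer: 8662986046191/115937360 ≈ 74721.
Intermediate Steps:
A = 3540 (A = -59*(-1 - 59) = -59*(-60) = 3540)
b(q) = -500/q
((-3651/A + 10375/(-16240)) + b(242)) + 74725 = ((-3651/3540 + 10375/(-16240)) - 500/242) + 74725 = ((-3651*1/3540 + 10375*(-1/16240)) - 500*1/242) + 74725 = ((-1217/1180 - 2075/3248) - 250/121) + 74725 = (-1600329/958160 - 250/121) + 74725 = -433179809/115937360 + 74725 = 8662986046191/115937360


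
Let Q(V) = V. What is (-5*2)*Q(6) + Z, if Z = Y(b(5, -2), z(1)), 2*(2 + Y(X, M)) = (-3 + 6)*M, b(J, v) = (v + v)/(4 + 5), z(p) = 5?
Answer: -109/2 ≈ -54.500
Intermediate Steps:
b(J, v) = 2*v/9 (b(J, v) = (2*v)/9 = (2*v)*(⅑) = 2*v/9)
Y(X, M) = -2 + 3*M/2 (Y(X, M) = -2 + ((-3 + 6)*M)/2 = -2 + (3*M)/2 = -2 + 3*M/2)
Z = 11/2 (Z = -2 + (3/2)*5 = -2 + 15/2 = 11/2 ≈ 5.5000)
(-5*2)*Q(6) + Z = -5*2*6 + 11/2 = -10*6 + 11/2 = -60 + 11/2 = -109/2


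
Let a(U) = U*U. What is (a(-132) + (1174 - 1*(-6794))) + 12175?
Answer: 37567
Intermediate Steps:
a(U) = U²
(a(-132) + (1174 - 1*(-6794))) + 12175 = ((-132)² + (1174 - 1*(-6794))) + 12175 = (17424 + (1174 + 6794)) + 12175 = (17424 + 7968) + 12175 = 25392 + 12175 = 37567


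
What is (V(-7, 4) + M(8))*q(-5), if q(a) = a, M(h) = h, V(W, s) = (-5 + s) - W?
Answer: -70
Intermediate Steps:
V(W, s) = -5 + s - W
(V(-7, 4) + M(8))*q(-5) = ((-5 + 4 - 1*(-7)) + 8)*(-5) = ((-5 + 4 + 7) + 8)*(-5) = (6 + 8)*(-5) = 14*(-5) = -70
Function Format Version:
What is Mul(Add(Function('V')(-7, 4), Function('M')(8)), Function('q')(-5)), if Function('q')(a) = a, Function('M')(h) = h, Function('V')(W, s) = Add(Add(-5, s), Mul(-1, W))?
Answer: -70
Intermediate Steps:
Function('V')(W, s) = Add(-5, s, Mul(-1, W))
Mul(Add(Function('V')(-7, 4), Function('M')(8)), Function('q')(-5)) = Mul(Add(Add(-5, 4, Mul(-1, -7)), 8), -5) = Mul(Add(Add(-5, 4, 7), 8), -5) = Mul(Add(6, 8), -5) = Mul(14, -5) = -70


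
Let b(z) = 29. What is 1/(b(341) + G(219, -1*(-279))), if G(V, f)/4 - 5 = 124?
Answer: 1/545 ≈ 0.0018349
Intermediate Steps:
G(V, f) = 516 (G(V, f) = 20 + 4*124 = 20 + 496 = 516)
1/(b(341) + G(219, -1*(-279))) = 1/(29 + 516) = 1/545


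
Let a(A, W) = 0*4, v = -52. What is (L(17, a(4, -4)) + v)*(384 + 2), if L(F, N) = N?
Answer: -20072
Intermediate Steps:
a(A, W) = 0
(L(17, a(4, -4)) + v)*(384 + 2) = (0 - 52)*(384 + 2) = -52*386 = -20072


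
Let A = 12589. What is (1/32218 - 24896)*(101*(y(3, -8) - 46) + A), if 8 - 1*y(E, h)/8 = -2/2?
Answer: -12203941260305/32218 ≈ -3.7879e+8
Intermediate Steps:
y(E, h) = 72 (y(E, h) = 64 - (-16)/2 = 64 - 8*(-1) = 64 + 8 = 72)
(1/32218 - 24896)*(101*(y(3, -8) - 46) + A) = (1/32218 - 24896)*(101*(72 - 46) + 12589) = (1/32218 - 24896)*(101*26 + 12589) = -802099327*(2626 + 12589)/32218 = -802099327/32218*15215 = -12203941260305/32218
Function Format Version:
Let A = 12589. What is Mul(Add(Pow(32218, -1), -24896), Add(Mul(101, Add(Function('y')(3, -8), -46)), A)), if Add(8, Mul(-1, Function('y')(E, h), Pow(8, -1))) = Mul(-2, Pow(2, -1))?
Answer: Rational(-12203941260305, 32218) ≈ -3.7879e+8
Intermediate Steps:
Function('y')(E, h) = 72 (Function('y')(E, h) = Add(64, Mul(-8, Mul(-2, Pow(2, -1)))) = Add(64, Mul(-8, Mul(-2, Rational(1, 2)))) = Add(64, Mul(-8, -1)) = Add(64, 8) = 72)
Mul(Add(Pow(32218, -1), -24896), Add(Mul(101, Add(Function('y')(3, -8), -46)), A)) = Mul(Add(Pow(32218, -1), -24896), Add(Mul(101, Add(72, -46)), 12589)) = Mul(Add(Rational(1, 32218), -24896), Add(Mul(101, 26), 12589)) = Mul(Rational(-802099327, 32218), Add(2626, 12589)) = Mul(Rational(-802099327, 32218), 15215) = Rational(-12203941260305, 32218)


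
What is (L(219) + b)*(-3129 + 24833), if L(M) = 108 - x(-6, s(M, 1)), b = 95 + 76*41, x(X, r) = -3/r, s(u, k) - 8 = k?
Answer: 216128432/3 ≈ 7.2043e+7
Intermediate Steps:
s(u, k) = 8 + k
b = 3211 (b = 95 + 3116 = 3211)
L(M) = 325/3 (L(M) = 108 - (-3)/(8 + 1) = 108 - (-3)/9 = 108 - 1*(-1/3) = 108 + 1/3 = 325/3)
(L(219) + b)*(-3129 + 24833) = (325/3 + 3211)*(-3129 + 24833) = (9958/3)*21704 = 216128432/3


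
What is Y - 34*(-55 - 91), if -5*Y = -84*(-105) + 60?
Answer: 3188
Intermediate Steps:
Y = -1776 (Y = -(-84*(-105) + 60)/5 = -(8820 + 60)/5 = -⅕*8880 = -1776)
Y - 34*(-55 - 91) = -1776 - 34*(-55 - 91) = -1776 - 34*(-146) = -1776 - 1*(-4964) = -1776 + 4964 = 3188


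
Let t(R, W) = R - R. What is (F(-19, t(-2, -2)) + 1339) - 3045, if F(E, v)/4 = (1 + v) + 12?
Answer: -1654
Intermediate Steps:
t(R, W) = 0
F(E, v) = 52 + 4*v (F(E, v) = 4*((1 + v) + 12) = 4*(13 + v) = 52 + 4*v)
(F(-19, t(-2, -2)) + 1339) - 3045 = ((52 + 4*0) + 1339) - 3045 = ((52 + 0) + 1339) - 3045 = (52 + 1339) - 3045 = 1391 - 3045 = -1654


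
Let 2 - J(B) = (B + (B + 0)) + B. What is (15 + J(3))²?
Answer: 64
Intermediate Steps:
J(B) = 2 - 3*B (J(B) = 2 - ((B + (B + 0)) + B) = 2 - ((B + B) + B) = 2 - (2*B + B) = 2 - 3*B)
(15 + J(3))² = (15 + (2 - 3*3))² = (15 + (2 - 9))² = (15 - 7)² = 8² = 64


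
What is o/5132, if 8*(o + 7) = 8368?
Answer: 1039/5132 ≈ 0.20246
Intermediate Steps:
o = 1039 (o = -7 + (⅛)*8368 = -7 + 1046 = 1039)
o/5132 = 1039/5132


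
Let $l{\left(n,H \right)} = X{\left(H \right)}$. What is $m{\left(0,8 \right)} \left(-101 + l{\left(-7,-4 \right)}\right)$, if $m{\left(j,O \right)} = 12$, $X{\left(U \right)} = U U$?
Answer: $-1020$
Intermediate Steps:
$X{\left(U \right)} = U^{2}$
$l{\left(n,H \right)} = H^{2}$
$m{\left(0,8 \right)} \left(-101 + l{\left(-7,-4 \right)}\right) = 12 \left(-101 + \left(-4\right)^{2}\right) = 12 \left(-101 + 16\right) = 12 \left(-85\right) = -1020$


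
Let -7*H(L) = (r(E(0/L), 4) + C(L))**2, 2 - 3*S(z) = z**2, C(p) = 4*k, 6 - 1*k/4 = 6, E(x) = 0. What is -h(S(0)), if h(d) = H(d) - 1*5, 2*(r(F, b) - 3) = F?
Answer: 44/7 ≈ 6.2857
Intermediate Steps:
k = 0 (k = 24 - 4*6 = 24 - 24 = 0)
r(F, b) = 3 + F/2
C(p) = 0 (C(p) = 4*0 = 0)
S(z) = 2/3 - z**2/3
H(L) = -9/7 (H(L) = -((3 + (1/2)*0) + 0)**2/7 = -((3 + 0) + 0)**2/7 = -(3 + 0)**2/7 = -1/7*3**2 = -1/7*9 = -9/7)
h(d) = -44/7 (h(d) = -9/7 - 1*5 = -9/7 - 5 = -44/7)
-h(S(0)) = -1*(-44/7) = 44/7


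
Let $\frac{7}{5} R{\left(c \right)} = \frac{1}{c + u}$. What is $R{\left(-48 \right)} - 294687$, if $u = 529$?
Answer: $- \frac{992211124}{3367} \approx -2.9469 \cdot 10^{5}$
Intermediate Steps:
$R{\left(c \right)} = \frac{5}{7 \left(529 + c\right)}$ ($R{\left(c \right)} = \frac{5}{7 \left(c + 529\right)} = \frac{5}{7 \left(529 + c\right)}$)
$R{\left(-48 \right)} - 294687 = \frac{5}{7 \left(529 - 48\right)} - 294687 = \frac{5}{7 \cdot 481} - 294687 = \frac{5}{7} \cdot \frac{1}{481} - 294687 = \frac{5}{3367} - 294687 = - \frac{992211124}{3367}$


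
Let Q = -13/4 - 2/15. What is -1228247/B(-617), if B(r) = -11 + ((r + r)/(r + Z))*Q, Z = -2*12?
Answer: 23619189810/336781 ≈ 70132.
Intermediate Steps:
Z = -24
Q = -203/60 (Q = -13*¼ - 2*1/15 = -13/4 - 2/15 = -203/60 ≈ -3.3833)
B(r) = -11 - 203*r/(30*(-24 + r)) (B(r) = -11 + ((r + r)/(r - 24))*(-203/60) = -11 + ((2*r)/(-24 + r))*(-203/60) = -11 + (2*r/(-24 + r))*(-203/60) = -11 - 203*r/(30*(-24 + r)))
-1228247/B(-617) = -1228247*30*(-24 - 617)/(7920 - 533*(-617)) = -1228247*(-19230/(7920 + 328861)) = -1228247/((1/30)*(-1/641)*336781) = -1228247/(-336781/19230) = -1228247*(-19230/336781) = 23619189810/336781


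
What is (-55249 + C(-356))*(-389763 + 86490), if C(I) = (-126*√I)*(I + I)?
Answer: 16755529977 - 54414454752*I*√89 ≈ 1.6756e+10 - 5.1335e+11*I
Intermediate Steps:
C(I) = -252*I^(3/2) (C(I) = (-126*√I)*(2*I) = -252*I^(3/2))
(-55249 + C(-356))*(-389763 + 86490) = (-55249 - (-179424)*I*√89)*(-389763 + 86490) = (-55249 - (-179424)*I*√89)*(-303273) = (-55249 + 179424*I*√89)*(-303273) = 16755529977 - 54414454752*I*√89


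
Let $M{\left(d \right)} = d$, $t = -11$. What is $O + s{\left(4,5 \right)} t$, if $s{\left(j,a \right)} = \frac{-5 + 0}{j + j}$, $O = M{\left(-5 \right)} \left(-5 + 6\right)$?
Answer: $\frac{15}{8} \approx 1.875$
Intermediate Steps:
$O = -5$ ($O = - 5 \left(-5 + 6\right) = \left(-5\right) 1 = -5$)
$s{\left(j,a \right)} = - \frac{5}{2 j}$
$O + s{\left(4,5 \right)} t = -5 + - \frac{5}{2 \cdot 4} \left(-11\right) = -5 + \left(- \frac{5}{2}\right) \frac{1}{4} \left(-11\right) = -5 - - \frac{55}{8} = -5 + \frac{55}{8} = \frac{15}{8}$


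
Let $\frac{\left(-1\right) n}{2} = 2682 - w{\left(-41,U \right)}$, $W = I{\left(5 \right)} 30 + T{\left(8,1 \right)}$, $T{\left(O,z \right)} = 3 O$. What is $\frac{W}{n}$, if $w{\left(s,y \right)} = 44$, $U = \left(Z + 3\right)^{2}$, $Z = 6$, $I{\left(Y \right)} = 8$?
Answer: $- \frac{66}{1319} \approx -0.050038$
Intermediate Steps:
$U = 81$ ($U = \left(6 + 3\right)^{2} = 9^{2} = 81$)
$W = 264$ ($W = 8 \cdot 30 + 3 \cdot 8 = 240 + 24 = 264$)
$n = -5276$ ($n = - 2 \left(2682 - 44\right) = \left(-2\right) 2638 = -5276$)
$\frac{W}{n} = \frac{264}{-5276} = 264 \left(- \frac{1}{5276}\right) = - \frac{66}{1319}$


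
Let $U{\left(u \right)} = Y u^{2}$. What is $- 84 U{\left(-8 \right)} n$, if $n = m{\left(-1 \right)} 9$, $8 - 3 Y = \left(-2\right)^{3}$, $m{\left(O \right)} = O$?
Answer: $258048$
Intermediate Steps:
$Y = \frac{16}{3}$ ($Y = \frac{8}{3} - \frac{\left(-2\right)^{3}}{3} = \frac{8}{3} - - \frac{8}{3} = \frac{8}{3} + \frac{8}{3} = \frac{16}{3} \approx 5.3333$)
$U{\left(u \right)} = \frac{16 u^{2}}{3}$
$n = -9$ ($n = \left(-1\right) 9 = -9$)
$- 84 U{\left(-8 \right)} n = - 84 \frac{16 \left(-8\right)^{2}}{3} \left(-9\right) = - 84 \cdot \frac{16}{3} \cdot 64 \left(-9\right) = \left(-84\right) \frac{1024}{3} \left(-9\right) = \left(-28672\right) \left(-9\right) = 258048$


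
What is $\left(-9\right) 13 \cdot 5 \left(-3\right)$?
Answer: $1755$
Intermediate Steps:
$\left(-9\right) 13 \cdot 5 \left(-3\right) = \left(-117\right) \left(-15\right) = 1755$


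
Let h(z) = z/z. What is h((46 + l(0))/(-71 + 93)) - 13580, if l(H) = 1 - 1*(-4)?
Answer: -13579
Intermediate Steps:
l(H) = 5 (l(H) = 1 + 4 = 5)
h(z) = 1
h((46 + l(0))/(-71 + 93)) - 13580 = 1 - 13580 = -13579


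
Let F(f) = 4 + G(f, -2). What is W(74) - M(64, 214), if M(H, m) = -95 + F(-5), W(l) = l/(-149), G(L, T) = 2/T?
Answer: 13634/149 ≈ 91.503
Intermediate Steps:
F(f) = 3 (F(f) = 4 + 2/(-2) = 4 + 2*(-1/2) = 4 - 1 = 3)
W(l) = -l/149 (W(l) = l*(-1/149) = -l/149)
M(H, m) = -92 (M(H, m) = -95 + 3 = -92)
W(74) - M(64, 214) = -1/149*74 - 1*(-92) = -74/149 + 92 = 13634/149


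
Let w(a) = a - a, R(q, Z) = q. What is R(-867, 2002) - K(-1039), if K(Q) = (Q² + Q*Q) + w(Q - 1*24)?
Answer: -2159909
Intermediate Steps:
w(a) = 0
K(Q) = 2*Q² (K(Q) = (Q² + Q*Q) + 0 = (Q² + Q²) + 0 = 2*Q² + 0 = 2*Q²)
R(-867, 2002) - K(-1039) = -867 - 2*(-1039)² = -867 - 2*1079521 = -867 - 1*2159042 = -867 - 2159042 = -2159909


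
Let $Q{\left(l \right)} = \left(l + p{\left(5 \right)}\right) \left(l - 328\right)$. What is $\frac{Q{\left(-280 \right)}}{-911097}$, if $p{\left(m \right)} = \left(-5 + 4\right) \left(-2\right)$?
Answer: $- \frac{169024}{911097} \approx -0.18552$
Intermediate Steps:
$p{\left(m \right)} = 2$ ($p{\left(m \right)} = \left(-1\right) \left(-2\right) = 2$)
$Q{\left(l \right)} = \left(-328 + l\right) \left(2 + l\right)$ ($Q{\left(l \right)} = \left(l + 2\right) \left(l - 328\right) = \left(2 + l\right) \left(-328 + l\right) = \left(-328 + l\right) \left(2 + l\right)$)
$\frac{Q{\left(-280 \right)}}{-911097} = \frac{-656 + \left(-280\right)^{2} - -91280}{-911097} = \left(-656 + 78400 + 91280\right) \left(- \frac{1}{911097}\right) = 169024 \left(- \frac{1}{911097}\right) = - \frac{169024}{911097}$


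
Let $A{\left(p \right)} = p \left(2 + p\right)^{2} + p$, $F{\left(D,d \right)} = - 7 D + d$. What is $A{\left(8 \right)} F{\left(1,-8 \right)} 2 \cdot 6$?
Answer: $-145440$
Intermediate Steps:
$F{\left(D,d \right)} = d - 7 D$
$A{\left(p \right)} = p + p \left(2 + p\right)^{2}$
$A{\left(8 \right)} F{\left(1,-8 \right)} 2 \cdot 6 = 8 \left(1 + \left(2 + 8\right)^{2}\right) \left(-8 - 7\right) 2 \cdot 6 = 8 \left(1 + 10^{2}\right) \left(-8 - 7\right) 12 = 8 \left(1 + 100\right) \left(-15\right) 12 = 8 \cdot 101 \left(-15\right) 12 = 808 \left(-15\right) 12 = \left(-12120\right) 12 = -145440$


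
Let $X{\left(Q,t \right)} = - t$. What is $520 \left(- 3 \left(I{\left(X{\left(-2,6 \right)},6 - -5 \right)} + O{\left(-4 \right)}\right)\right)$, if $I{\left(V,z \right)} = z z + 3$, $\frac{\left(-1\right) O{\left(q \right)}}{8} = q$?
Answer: $-243360$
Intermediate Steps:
$O{\left(q \right)} = - 8 q$
$I{\left(V,z \right)} = 3 + z^{2}$ ($I{\left(V,z \right)} = z^{2} + 3 = 3 + z^{2}$)
$520 \left(- 3 \left(I{\left(X{\left(-2,6 \right)},6 - -5 \right)} + O{\left(-4 \right)}\right)\right) = 520 \left(- 3 \left(\left(3 + \left(6 - -5\right)^{2}\right) - -32\right)\right) = 520 \left(- 3 \left(\left(3 + \left(6 + 5\right)^{2}\right) + 32\right)\right) = 520 \left(- 3 \left(\left(3 + 11^{2}\right) + 32\right)\right) = 520 \left(- 3 \left(\left(3 + 121\right) + 32\right)\right) = 520 \left(- 3 \left(124 + 32\right)\right) = 520 \left(\left(-3\right) 156\right) = 520 \left(-468\right) = -243360$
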